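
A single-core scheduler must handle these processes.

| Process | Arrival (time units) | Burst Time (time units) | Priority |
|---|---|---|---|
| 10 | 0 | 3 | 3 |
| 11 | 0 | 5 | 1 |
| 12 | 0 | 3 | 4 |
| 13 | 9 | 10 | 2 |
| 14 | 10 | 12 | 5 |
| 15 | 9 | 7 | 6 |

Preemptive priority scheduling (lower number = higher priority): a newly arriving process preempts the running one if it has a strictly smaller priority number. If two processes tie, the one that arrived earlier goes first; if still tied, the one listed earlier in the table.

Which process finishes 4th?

Schedule: | 11 0-5 | 10 5-8 | 12 8-9 | 13 9-19 | 12 19-21 | 14 21-33 | 15 33-40 |
Completion: 10=8  11=5  12=21  13=19  14=33  15=40
Finish order: 11 → 10 → 13 → 12 → 14 → 15

12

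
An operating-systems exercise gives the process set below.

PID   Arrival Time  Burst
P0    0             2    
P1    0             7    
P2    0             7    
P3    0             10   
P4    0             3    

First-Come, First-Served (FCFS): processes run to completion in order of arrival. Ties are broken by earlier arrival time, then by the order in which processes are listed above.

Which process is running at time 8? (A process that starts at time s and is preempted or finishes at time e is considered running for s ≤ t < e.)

Schedule: | P0 0-2 | P1 2-9 | P2 9-16 | P3 16-26 | P4 26-29 |
Completion: P0=2  P1=9  P2=16  P3=26  P4=29
Turnaround (C−A): P0=2  P1=9  P2=16  P3=26  P4=29

P1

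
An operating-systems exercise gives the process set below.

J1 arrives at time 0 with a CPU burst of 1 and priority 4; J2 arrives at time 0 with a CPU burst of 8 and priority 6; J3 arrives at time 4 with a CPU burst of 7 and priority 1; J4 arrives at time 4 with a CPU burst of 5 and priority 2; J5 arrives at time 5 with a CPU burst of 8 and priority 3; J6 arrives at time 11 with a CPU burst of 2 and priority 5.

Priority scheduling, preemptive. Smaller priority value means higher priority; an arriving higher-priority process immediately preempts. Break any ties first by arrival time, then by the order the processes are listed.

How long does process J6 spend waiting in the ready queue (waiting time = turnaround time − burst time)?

Gantt: | J1 0-1 | J2 1-4 | J3 4-11 | J4 11-16 | J5 16-24 | J6 24-26 | J2 26-31 |
Completion: J1=1  J2=31  J3=11  J4=16  J5=24  J6=26
Turnaround (C−A): J1=1  J2=31  J3=7  J4=12  J5=19  J6=15
Waiting(J6) = turnaround − burst = 15 − 2 = 13

13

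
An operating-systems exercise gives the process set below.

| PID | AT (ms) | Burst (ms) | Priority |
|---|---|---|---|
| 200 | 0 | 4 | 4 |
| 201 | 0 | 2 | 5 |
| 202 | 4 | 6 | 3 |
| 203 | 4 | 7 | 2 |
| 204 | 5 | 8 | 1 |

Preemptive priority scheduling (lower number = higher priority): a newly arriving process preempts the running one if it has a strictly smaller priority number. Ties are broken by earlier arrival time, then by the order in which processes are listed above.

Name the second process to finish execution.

204

Gantt: | 200 0-4 | 203 4-5 | 204 5-13 | 203 13-19 | 202 19-25 | 201 25-27 |
Completion: 200=4  201=27  202=25  203=19  204=13
Turnaround (C−A): 200=4  201=27  202=21  203=15  204=8
Finish order: 200 → 204 → 203 → 202 → 201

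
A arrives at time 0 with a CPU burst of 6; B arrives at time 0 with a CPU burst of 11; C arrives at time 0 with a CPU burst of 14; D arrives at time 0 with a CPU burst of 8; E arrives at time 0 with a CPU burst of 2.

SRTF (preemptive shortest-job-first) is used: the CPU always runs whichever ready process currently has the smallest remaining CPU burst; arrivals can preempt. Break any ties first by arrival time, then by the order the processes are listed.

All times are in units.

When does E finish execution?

Gantt: | E 0-2 | A 2-8 | D 8-16 | B 16-27 | C 27-41 |
Completion: A=8  B=27  C=41  D=16  E=2
Turnaround (C−A): A=8  B=27  C=41  D=16  E=2

2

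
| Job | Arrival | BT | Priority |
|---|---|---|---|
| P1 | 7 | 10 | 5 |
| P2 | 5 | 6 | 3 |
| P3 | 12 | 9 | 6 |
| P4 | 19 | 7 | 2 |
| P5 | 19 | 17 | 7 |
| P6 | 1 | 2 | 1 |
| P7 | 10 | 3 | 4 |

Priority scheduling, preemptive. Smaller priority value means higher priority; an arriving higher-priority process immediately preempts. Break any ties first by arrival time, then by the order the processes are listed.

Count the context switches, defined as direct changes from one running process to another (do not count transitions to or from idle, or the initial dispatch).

Schedule: | idle 0-1 | P6 1-3 | idle 3-5 | P2 5-11 | P7 11-14 | P1 14-19 | P4 19-26 | P1 26-31 | P3 31-40 | P5 40-57 |
Completion: P1=31  P2=11  P3=40  P4=26  P5=57  P6=3  P7=14

6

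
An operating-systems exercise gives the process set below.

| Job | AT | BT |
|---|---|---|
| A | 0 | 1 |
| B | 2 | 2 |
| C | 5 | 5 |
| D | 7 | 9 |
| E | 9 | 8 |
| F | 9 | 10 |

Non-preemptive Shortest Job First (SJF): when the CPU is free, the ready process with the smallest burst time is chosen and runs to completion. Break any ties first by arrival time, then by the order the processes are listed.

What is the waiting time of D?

Schedule: | A 0-1 | idle 1-2 | B 2-4 | idle 4-5 | C 5-10 | E 10-18 | D 18-27 | F 27-37 |
Completion: A=1  B=4  C=10  D=27  E=18  F=37
Waiting(D) = turnaround − burst = 20 − 9 = 11

11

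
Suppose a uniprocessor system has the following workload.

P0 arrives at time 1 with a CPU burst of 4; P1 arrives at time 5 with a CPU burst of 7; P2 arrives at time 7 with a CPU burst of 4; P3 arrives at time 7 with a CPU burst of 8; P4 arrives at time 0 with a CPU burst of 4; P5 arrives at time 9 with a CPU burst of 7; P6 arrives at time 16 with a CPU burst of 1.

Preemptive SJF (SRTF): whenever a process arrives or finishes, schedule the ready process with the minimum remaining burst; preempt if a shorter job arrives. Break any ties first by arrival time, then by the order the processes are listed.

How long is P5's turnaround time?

18

Schedule: | P4 0-4 | P0 4-8 | P2 8-12 | P1 12-16 | P6 16-17 | P1 17-20 | P5 20-27 | P3 27-35 |
Completion: P0=8  P1=20  P2=12  P3=35  P4=4  P5=27  P6=17
Turnaround(P5) = completion − arrival = 27 − 9 = 18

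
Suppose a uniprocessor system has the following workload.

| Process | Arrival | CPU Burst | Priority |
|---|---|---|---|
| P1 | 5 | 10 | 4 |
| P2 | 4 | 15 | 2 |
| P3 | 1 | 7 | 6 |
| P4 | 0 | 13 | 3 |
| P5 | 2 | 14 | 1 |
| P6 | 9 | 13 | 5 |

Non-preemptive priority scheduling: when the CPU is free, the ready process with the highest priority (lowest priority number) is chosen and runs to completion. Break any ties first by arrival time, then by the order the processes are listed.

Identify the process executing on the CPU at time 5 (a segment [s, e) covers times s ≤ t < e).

P4

Timeline: | P4 0-13 | P5 13-27 | P2 27-42 | P1 42-52 | P6 52-65 | P3 65-72 |
Completion: P1=52  P2=42  P3=72  P4=13  P5=27  P6=65
Turnaround (C−A): P1=47  P2=38  P3=71  P4=13  P5=25  P6=56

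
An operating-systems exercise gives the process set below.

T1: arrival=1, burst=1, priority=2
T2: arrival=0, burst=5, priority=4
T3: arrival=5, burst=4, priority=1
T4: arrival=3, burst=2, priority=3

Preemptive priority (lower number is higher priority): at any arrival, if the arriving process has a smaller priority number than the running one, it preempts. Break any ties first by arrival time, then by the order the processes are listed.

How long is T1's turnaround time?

Gantt: | T2 0-1 | T1 1-2 | T2 2-3 | T4 3-5 | T3 5-9 | T2 9-12 |
Completion: T1=2  T2=12  T3=9  T4=5
Turnaround(T1) = completion − arrival = 2 − 1 = 1

1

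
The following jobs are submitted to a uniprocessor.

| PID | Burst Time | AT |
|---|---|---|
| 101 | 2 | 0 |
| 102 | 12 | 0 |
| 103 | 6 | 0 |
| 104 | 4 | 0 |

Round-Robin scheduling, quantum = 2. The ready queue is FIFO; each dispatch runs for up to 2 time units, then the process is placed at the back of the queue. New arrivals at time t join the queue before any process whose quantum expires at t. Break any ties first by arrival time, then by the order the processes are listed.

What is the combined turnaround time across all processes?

Gantt: | 101 0-2 | 102 2-4 | 103 4-6 | 104 6-8 | 102 8-10 | 103 10-12 | 104 12-14 | 102 14-16 | 103 16-18 | 102 18-24 |
Completion: 101=2  102=24  103=18  104=14
Turnaround (C−A): 101=2  102=24  103=18  104=14
Turnaround = completion − arrival: 101=2, 102=24, 103=18, 104=14
Total turnaround = 2 + 24 + 18 + 14 = 58

58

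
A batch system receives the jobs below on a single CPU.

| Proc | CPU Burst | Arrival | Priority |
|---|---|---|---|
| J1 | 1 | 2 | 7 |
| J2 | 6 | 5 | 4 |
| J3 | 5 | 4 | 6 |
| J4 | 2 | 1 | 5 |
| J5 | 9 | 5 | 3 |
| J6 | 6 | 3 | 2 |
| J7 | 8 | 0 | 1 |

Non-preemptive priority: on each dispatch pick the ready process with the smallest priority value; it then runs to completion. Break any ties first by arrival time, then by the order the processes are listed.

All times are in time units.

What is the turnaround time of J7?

Schedule: | J7 0-8 | J6 8-14 | J5 14-23 | J2 23-29 | J4 29-31 | J3 31-36 | J1 36-37 |
Completion: J1=37  J2=29  J3=36  J4=31  J5=23  J6=14  J7=8
Turnaround(J7) = completion − arrival = 8 − 0 = 8

8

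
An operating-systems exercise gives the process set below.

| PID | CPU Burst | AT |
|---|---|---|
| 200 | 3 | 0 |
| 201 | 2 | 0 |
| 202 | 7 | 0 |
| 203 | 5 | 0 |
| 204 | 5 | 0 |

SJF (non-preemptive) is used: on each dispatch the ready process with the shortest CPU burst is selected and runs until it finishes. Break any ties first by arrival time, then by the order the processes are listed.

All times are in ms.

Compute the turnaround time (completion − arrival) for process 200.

Schedule: | 201 0-2 | 200 2-5 | 203 5-10 | 204 10-15 | 202 15-22 |
Completion: 200=5  201=2  202=22  203=10  204=15
Turnaround (C−A): 200=5  201=2  202=22  203=10  204=15
Turnaround(200) = completion − arrival = 5 − 0 = 5

5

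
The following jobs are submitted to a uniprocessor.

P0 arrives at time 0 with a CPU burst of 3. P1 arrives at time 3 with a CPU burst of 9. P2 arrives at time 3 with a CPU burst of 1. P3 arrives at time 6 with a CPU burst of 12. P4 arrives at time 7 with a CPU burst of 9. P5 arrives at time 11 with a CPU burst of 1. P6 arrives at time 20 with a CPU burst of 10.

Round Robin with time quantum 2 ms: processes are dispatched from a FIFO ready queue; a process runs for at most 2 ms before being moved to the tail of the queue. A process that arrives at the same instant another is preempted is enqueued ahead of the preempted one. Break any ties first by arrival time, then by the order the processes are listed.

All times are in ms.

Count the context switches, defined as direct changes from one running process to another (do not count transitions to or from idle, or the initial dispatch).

22

Timeline: | P0 0-3 | P1 3-5 | P2 5-6 | P1 6-8 | P3 8-10 | P4 10-12 | P1 12-14 | P3 14-16 | P5 16-17 | P4 17-19 | P1 19-21 | P3 21-23 | P4 23-25 | P6 25-27 | P1 27-28 | P3 28-30 | P4 30-32 | P6 32-34 | P3 34-36 | P4 36-37 | P6 37-39 | P3 39-41 | P6 41-45 |
Completion: P0=3  P1=28  P2=6  P3=41  P4=37  P5=17  P6=45
Turnaround (C−A): P0=3  P1=25  P2=3  P3=35  P4=30  P5=6  P6=25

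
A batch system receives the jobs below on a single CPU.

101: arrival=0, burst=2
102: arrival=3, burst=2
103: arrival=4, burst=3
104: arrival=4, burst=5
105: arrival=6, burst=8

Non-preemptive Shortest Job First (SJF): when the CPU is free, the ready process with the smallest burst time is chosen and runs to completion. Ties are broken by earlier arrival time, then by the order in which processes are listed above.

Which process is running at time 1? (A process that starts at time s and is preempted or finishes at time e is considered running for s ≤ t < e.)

Timeline: | 101 0-2 | idle 2-3 | 102 3-5 | 103 5-8 | 104 8-13 | 105 13-21 |
Completion: 101=2  102=5  103=8  104=13  105=21
Turnaround (C−A): 101=2  102=2  103=4  104=9  105=15

101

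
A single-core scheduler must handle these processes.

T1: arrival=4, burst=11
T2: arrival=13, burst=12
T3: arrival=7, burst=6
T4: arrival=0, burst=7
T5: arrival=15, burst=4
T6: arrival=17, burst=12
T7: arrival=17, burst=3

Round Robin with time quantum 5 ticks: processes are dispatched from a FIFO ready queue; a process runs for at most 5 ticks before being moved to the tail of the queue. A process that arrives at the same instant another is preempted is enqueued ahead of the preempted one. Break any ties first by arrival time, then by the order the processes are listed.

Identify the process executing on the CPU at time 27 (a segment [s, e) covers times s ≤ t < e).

T5

Gantt: | T4 0-5 | T1 5-10 | T4 10-12 | T3 12-17 | T1 17-22 | T2 22-27 | T5 27-31 | T6 31-36 | T7 36-39 | T3 39-40 | T1 40-41 | T2 41-46 | T6 46-51 | T2 51-53 | T6 53-55 |
Completion: T1=41  T2=53  T3=40  T4=12  T5=31  T6=55  T7=39
Turnaround (C−A): T1=37  T2=40  T3=33  T4=12  T5=16  T6=38  T7=22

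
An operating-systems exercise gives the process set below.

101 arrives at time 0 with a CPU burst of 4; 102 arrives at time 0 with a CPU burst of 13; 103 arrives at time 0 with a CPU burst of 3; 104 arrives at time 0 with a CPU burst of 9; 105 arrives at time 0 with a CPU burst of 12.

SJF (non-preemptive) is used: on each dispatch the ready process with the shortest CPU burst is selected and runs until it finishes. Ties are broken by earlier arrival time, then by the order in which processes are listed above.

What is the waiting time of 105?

16

Gantt: | 103 0-3 | 101 3-7 | 104 7-16 | 105 16-28 | 102 28-41 |
Completion: 101=7  102=41  103=3  104=16  105=28
Waiting(105) = turnaround − burst = 28 − 12 = 16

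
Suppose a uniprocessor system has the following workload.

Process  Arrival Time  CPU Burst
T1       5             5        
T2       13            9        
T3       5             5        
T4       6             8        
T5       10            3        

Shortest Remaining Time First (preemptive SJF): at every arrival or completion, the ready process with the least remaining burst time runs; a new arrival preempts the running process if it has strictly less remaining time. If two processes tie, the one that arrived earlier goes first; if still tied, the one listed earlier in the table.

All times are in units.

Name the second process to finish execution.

Gantt: | idle 0-5 | T1 5-10 | T5 10-13 | T3 13-18 | T4 18-26 | T2 26-35 |
Completion: T1=10  T2=35  T3=18  T4=26  T5=13
Turnaround (C−A): T1=5  T2=22  T3=13  T4=20  T5=3
Finish order: T1 → T5 → T3 → T4 → T2

T5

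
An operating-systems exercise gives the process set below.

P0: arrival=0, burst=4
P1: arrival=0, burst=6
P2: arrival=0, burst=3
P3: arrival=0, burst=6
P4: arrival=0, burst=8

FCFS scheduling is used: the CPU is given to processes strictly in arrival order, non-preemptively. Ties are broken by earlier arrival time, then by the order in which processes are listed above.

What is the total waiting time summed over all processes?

46

Timeline: | P0 0-4 | P1 4-10 | P2 10-13 | P3 13-19 | P4 19-27 |
Completion: P0=4  P1=10  P2=13  P3=19  P4=27
Waiting = turnaround − burst: P0=0, P1=4, P2=10, P3=13, P4=19
Total waiting = 0 + 4 + 10 + 13 + 19 = 46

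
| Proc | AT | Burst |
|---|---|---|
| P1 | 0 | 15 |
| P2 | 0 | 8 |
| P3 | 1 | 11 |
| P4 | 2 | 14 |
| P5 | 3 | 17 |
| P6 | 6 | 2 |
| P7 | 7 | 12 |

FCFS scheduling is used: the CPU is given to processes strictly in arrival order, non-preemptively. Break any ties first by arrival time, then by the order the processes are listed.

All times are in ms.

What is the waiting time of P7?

Schedule: | P1 0-15 | P2 15-23 | P3 23-34 | P4 34-48 | P5 48-65 | P6 65-67 | P7 67-79 |
Completion: P1=15  P2=23  P3=34  P4=48  P5=65  P6=67  P7=79
Waiting(P7) = turnaround − burst = 72 − 12 = 60

60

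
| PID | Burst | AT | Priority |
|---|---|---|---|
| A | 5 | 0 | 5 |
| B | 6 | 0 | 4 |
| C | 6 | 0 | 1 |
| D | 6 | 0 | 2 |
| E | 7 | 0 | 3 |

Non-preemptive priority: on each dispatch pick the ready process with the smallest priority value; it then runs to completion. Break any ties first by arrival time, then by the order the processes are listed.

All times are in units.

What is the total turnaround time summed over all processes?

Gantt: | C 0-6 | D 6-12 | E 12-19 | B 19-25 | A 25-30 |
Completion: A=30  B=25  C=6  D=12  E=19
Turnaround = completion − arrival: A=30, B=25, C=6, D=12, E=19
Total turnaround = 30 + 25 + 6 + 12 + 19 = 92

92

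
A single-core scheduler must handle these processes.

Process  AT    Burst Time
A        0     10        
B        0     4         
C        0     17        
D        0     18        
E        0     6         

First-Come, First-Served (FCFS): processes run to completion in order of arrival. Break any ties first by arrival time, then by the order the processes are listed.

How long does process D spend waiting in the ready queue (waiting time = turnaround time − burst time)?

31

Timeline: | A 0-10 | B 10-14 | C 14-31 | D 31-49 | E 49-55 |
Completion: A=10  B=14  C=31  D=49  E=55
Turnaround (C−A): A=10  B=14  C=31  D=49  E=55
Waiting(D) = turnaround − burst = 49 − 18 = 31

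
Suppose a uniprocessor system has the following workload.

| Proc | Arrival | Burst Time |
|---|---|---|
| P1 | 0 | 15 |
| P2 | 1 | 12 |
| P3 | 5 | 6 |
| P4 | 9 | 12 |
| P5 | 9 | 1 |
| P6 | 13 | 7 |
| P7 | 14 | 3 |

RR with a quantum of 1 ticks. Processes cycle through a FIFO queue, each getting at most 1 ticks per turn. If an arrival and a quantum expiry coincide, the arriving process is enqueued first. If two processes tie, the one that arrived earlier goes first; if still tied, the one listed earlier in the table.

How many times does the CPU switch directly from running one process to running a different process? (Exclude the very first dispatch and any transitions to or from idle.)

Schedule: | P1 0-1 | P2 1-2 | P1 2-3 | P2 3-4 | P1 4-5 | P2 5-6 | P3 6-7 | P1 7-8 | P2 8-9 | P3 9-10 | P1 10-11 | P4 11-12 | P5 12-13 | P2 13-14 | P3 14-15 | P1 15-16 | P4 16-17 | P6 17-18 | P7 18-19 | P2 19-20 | P3 20-21 | P1 21-22 | P4 22-23 | P6 23-24 | P7 24-25 | P2 25-26 | P3 26-27 | P1 27-28 | P4 28-29 | P6 29-30 | P7 30-31 | P2 31-32 | P3 32-33 | P1 33-34 | P4 34-35 | P6 35-36 | P2 36-37 | P1 37-38 | P4 38-39 | P6 39-40 | P2 40-41 | P1 41-42 | P4 42-43 | P6 43-44 | P2 44-45 | P1 45-46 | P4 46-47 | P6 47-48 | P2 48-49 | P1 49-50 | P4 50-51 | P1 51-52 | P4 52-53 | P1 53-54 | P4 54-56 |
Completion: P1=54  P2=49  P3=33  P4=56  P5=13  P6=48  P7=31
Turnaround (C−A): P1=54  P2=48  P3=28  P4=47  P5=4  P6=35  P7=17

54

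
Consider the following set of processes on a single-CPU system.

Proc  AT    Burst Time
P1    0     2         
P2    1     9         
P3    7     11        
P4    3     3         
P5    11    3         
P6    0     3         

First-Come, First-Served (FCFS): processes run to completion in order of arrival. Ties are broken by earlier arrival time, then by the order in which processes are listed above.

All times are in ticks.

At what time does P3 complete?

Gantt: | P1 0-2 | P6 2-5 | P2 5-14 | P4 14-17 | P3 17-28 | P5 28-31 |
Completion: P1=2  P2=14  P3=28  P4=17  P5=31  P6=5

28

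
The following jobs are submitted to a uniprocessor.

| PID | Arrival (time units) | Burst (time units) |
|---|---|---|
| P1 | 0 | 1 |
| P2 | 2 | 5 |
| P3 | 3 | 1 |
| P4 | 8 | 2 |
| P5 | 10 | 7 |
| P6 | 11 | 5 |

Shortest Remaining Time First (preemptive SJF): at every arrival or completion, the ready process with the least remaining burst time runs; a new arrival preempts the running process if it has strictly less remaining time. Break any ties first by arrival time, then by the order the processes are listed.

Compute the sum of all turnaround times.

Timeline: | P1 0-1 | idle 1-2 | P2 2-3 | P3 3-4 | P2 4-8 | P4 8-10 | P5 10-11 | P6 11-16 | P5 16-22 |
Completion: P1=1  P2=8  P3=4  P4=10  P5=22  P6=16
Turnaround = completion − arrival: P1=1, P2=6, P3=1, P4=2, P5=12, P6=5
Total turnaround = 1 + 6 + 1 + 2 + 12 + 5 = 27

27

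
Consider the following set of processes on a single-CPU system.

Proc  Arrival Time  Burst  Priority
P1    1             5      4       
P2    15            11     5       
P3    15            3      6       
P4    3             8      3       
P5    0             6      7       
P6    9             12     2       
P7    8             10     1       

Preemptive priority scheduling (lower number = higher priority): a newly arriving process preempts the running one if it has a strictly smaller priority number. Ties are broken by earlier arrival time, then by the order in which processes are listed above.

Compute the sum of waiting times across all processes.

Gantt: | P5 0-1 | P1 1-3 | P4 3-8 | P7 8-18 | P6 18-30 | P4 30-33 | P1 33-36 | P2 36-47 | P3 47-50 | P5 50-55 |
Completion: P1=36  P2=47  P3=50  P4=33  P5=55  P6=30  P7=18
Turnaround (C−A): P1=35  P2=32  P3=35  P4=30  P5=55  P6=21  P7=10
Waiting = turnaround − burst: P1=30, P2=21, P3=32, P4=22, P5=49, P6=9, P7=0
Total waiting = 30 + 21 + 32 + 22 + 49 + 9 + 0 = 163

163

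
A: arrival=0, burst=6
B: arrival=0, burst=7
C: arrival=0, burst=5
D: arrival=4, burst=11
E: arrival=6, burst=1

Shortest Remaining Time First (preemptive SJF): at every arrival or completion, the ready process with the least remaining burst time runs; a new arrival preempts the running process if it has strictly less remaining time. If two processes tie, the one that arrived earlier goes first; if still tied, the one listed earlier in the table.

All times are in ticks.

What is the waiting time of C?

0

Timeline: | C 0-5 | A 5-6 | E 6-7 | A 7-12 | B 12-19 | D 19-30 |
Completion: A=12  B=19  C=5  D=30  E=7
Turnaround (C−A): A=12  B=19  C=5  D=26  E=1
Waiting(C) = turnaround − burst = 5 − 5 = 0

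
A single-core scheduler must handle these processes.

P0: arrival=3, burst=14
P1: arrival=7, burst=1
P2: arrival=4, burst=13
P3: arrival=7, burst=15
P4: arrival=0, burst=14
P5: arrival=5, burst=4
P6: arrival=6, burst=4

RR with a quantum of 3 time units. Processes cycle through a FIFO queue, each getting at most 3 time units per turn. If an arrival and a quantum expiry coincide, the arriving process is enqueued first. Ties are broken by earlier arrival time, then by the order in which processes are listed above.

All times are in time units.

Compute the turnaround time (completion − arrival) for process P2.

58

Gantt: | P4 0-3 | P0 3-6 | P4 6-9 | P2 9-12 | P5 12-15 | P6 15-18 | P0 18-21 | P1 21-22 | P3 22-25 | P4 25-28 | P2 28-31 | P5 31-32 | P6 32-33 | P0 33-36 | P3 36-39 | P4 39-42 | P2 42-45 | P0 45-48 | P3 48-51 | P4 51-53 | P2 53-56 | P0 56-58 | P3 58-61 | P2 61-62 | P3 62-65 |
Completion: P0=58  P1=22  P2=62  P3=65  P4=53  P5=32  P6=33
Turnaround (C−A): P0=55  P1=15  P2=58  P3=58  P4=53  P5=27  P6=27
Turnaround(P2) = completion − arrival = 62 − 4 = 58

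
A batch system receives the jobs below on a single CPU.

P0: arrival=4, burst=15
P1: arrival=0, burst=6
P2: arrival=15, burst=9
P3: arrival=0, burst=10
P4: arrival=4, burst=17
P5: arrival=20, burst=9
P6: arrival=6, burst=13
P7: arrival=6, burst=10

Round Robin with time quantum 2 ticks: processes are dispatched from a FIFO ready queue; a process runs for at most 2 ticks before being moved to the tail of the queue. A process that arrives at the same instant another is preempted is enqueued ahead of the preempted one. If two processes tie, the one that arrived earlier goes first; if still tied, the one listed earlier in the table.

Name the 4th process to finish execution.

P2

Schedule: | P1 0-2 | P3 2-4 | P1 4-6 | P0 6-8 | P4 8-10 | P3 10-12 | P6 12-14 | P7 14-16 | P1 16-18 | P0 18-20 | P4 20-22 | P3 22-24 | P6 24-26 | P2 26-28 | P7 28-30 | P5 30-32 | P0 32-34 | P4 34-36 | P3 36-38 | P6 38-40 | P2 40-42 | P7 42-44 | P5 44-46 | P0 46-48 | P4 48-50 | P3 50-52 | P6 52-54 | P2 54-56 | P7 56-58 | P5 58-60 | P0 60-62 | P4 62-64 | P6 64-66 | P2 66-68 | P7 68-70 | P5 70-72 | P0 72-74 | P4 74-76 | P6 76-78 | P2 78-79 | P5 79-80 | P0 80-82 | P4 82-84 | P6 84-85 | P0 85-86 | P4 86-89 |
Completion: P0=86  P1=18  P2=79  P3=52  P4=89  P5=80  P6=85  P7=70
Turnaround (C−A): P0=82  P1=18  P2=64  P3=52  P4=85  P5=60  P6=79  P7=64
Finish order: P1 → P3 → P7 → P2 → P5 → P6 → P0 → P4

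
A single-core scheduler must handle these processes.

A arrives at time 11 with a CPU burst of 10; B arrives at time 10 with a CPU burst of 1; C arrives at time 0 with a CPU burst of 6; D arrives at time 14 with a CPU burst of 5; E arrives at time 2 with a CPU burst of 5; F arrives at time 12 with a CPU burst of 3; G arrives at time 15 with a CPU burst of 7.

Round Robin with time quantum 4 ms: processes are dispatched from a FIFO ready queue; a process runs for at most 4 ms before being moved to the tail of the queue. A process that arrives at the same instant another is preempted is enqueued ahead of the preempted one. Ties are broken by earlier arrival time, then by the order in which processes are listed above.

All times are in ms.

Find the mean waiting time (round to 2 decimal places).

Schedule: | C 0-4 | E 4-8 | C 8-10 | E 10-11 | B 11-12 | A 12-16 | F 16-19 | D 19-23 | G 23-27 | A 27-31 | D 31-32 | G 32-35 | A 35-37 |
Completion: A=37  B=12  C=10  D=32  E=11  F=19  G=35
Turnaround (C−A): A=26  B=2  C=10  D=18  E=9  F=7  G=20
Waiting times: A=16, B=1, C=4, D=13, E=4, F=4, G=13
Average waiting = (16+1+4+13+4+4+13) / 7 = 55/7 = 7.86

7.86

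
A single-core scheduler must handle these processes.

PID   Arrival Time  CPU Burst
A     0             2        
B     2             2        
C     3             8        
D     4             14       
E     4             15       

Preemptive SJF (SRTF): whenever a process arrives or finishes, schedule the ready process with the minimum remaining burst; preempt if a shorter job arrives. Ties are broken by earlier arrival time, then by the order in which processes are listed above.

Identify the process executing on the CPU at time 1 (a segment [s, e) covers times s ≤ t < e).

A

Gantt: | A 0-2 | B 2-4 | C 4-12 | D 12-26 | E 26-41 |
Completion: A=2  B=4  C=12  D=26  E=41
Turnaround (C−A): A=2  B=2  C=9  D=22  E=37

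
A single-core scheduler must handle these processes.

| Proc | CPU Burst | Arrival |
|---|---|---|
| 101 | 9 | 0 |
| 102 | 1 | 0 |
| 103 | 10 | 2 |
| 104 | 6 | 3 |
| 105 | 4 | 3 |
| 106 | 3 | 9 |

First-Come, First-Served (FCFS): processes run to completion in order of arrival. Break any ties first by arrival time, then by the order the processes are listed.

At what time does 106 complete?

33

Gantt: | 101 0-9 | 102 9-10 | 103 10-20 | 104 20-26 | 105 26-30 | 106 30-33 |
Completion: 101=9  102=10  103=20  104=26  105=30  106=33
Turnaround (C−A): 101=9  102=10  103=18  104=23  105=27  106=24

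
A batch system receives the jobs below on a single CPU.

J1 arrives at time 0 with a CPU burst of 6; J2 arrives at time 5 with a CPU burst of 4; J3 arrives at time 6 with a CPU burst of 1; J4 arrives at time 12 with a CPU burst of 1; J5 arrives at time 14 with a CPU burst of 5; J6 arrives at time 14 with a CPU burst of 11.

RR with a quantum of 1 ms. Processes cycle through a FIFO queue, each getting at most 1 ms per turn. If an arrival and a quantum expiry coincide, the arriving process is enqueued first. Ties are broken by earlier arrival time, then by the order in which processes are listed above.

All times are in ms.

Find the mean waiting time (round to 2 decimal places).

Gantt: | J1 0-5 | J2 5-6 | J1 6-7 | J3 7-8 | J2 8-11 | idle 11-12 | J4 12-13 | idle 13-14 | J5 14-15 | J6 15-16 | J5 16-17 | J6 17-18 | J5 18-19 | J6 19-20 | J5 20-21 | J6 21-22 | J5 22-23 | J6 23-30 |
Completion: J1=7  J2=11  J3=8  J4=13  J5=23  J6=30
Turnaround (C−A): J1=7  J2=6  J3=2  J4=1  J5=9  J6=16
Waiting times: J1=1, J2=2, J3=1, J4=0, J5=4, J6=5
Average waiting = (1+2+1+0+4+5) / 6 = 13/6 = 2.17

2.17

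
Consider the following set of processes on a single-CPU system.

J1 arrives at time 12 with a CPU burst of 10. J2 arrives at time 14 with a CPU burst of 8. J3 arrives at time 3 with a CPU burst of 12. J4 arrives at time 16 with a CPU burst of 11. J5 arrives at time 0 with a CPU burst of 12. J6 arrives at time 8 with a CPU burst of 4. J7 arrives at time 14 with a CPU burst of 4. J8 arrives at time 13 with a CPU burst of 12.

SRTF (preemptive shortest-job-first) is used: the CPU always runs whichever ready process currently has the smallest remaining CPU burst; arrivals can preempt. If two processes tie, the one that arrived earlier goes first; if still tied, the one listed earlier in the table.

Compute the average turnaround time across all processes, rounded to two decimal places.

27.13

Timeline: | J5 0-12 | J6 12-16 | J7 16-20 | J2 20-28 | J1 28-38 | J4 38-49 | J3 49-61 | J8 61-73 |
Completion: J1=38  J2=28  J3=61  J4=49  J5=12  J6=16  J7=20  J8=73
Turnaround (C−A): J1=26  J2=14  J3=58  J4=33  J5=12  J6=8  J7=6  J8=60
Turnaround times: J1=26, J2=14, J3=58, J4=33, J5=12, J6=8, J7=6, J8=60
Average turnaround = (26+14+58+33+12+8+6+60) / 8 = 217/8 = 27.13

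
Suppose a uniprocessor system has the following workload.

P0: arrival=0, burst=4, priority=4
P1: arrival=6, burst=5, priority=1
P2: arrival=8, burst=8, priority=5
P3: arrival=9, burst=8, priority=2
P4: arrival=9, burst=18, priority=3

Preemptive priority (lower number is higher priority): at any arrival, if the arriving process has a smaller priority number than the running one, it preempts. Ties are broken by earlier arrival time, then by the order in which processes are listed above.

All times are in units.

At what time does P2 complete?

Gantt: | P0 0-4 | idle 4-6 | P1 6-11 | P3 11-19 | P4 19-37 | P2 37-45 |
Completion: P0=4  P1=11  P2=45  P3=19  P4=37
Turnaround (C−A): P0=4  P1=5  P2=37  P3=10  P4=28

45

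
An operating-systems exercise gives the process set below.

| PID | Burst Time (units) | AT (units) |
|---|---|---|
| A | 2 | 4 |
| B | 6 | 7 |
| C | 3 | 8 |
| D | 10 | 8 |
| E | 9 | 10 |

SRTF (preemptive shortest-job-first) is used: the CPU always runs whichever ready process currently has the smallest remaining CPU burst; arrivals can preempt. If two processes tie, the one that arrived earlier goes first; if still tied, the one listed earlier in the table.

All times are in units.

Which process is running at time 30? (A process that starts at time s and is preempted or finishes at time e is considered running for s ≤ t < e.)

Schedule: | idle 0-4 | A 4-6 | idle 6-7 | B 7-8 | C 8-11 | B 11-16 | E 16-25 | D 25-35 |
Completion: A=6  B=16  C=11  D=35  E=25
Turnaround (C−A): A=2  B=9  C=3  D=27  E=15

D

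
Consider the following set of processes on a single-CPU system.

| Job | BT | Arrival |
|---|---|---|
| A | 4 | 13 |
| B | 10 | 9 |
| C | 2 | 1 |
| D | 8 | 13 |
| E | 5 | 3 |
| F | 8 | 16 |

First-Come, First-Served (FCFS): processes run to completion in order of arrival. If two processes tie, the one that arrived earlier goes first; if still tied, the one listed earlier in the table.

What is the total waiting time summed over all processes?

Timeline: | idle 0-1 | C 1-3 | E 3-8 | idle 8-9 | B 9-19 | A 19-23 | D 23-31 | F 31-39 |
Completion: A=23  B=19  C=3  D=31  E=8  F=39
Waiting = turnaround − burst: A=6, B=0, C=0, D=10, E=0, F=15
Total waiting = 6 + 0 + 0 + 10 + 0 + 15 = 31

31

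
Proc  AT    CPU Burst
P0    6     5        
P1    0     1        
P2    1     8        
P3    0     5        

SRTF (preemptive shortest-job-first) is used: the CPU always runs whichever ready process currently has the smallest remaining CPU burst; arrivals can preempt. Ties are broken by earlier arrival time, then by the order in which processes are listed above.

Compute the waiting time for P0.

Schedule: | P1 0-1 | P3 1-6 | P0 6-11 | P2 11-19 |
Completion: P0=11  P1=1  P2=19  P3=6
Waiting(P0) = turnaround − burst = 5 − 5 = 0

0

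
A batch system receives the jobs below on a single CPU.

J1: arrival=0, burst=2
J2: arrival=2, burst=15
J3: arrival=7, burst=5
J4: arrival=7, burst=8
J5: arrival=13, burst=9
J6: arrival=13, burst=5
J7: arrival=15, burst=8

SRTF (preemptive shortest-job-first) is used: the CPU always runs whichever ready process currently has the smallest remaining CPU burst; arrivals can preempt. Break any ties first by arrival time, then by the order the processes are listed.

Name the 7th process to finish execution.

J2

Timeline: | J1 0-2 | J2 2-7 | J3 7-12 | J4 12-13 | J6 13-18 | J4 18-25 | J7 25-33 | J5 33-42 | J2 42-52 |
Completion: J1=2  J2=52  J3=12  J4=25  J5=42  J6=18  J7=33
Finish order: J1 → J3 → J6 → J4 → J7 → J5 → J2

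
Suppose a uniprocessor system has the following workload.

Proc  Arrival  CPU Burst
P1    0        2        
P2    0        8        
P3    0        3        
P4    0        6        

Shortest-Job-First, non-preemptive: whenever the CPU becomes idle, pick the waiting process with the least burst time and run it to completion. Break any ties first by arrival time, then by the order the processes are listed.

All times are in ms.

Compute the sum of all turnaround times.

37

Gantt: | P1 0-2 | P3 2-5 | P4 5-11 | P2 11-19 |
Completion: P1=2  P2=19  P3=5  P4=11
Turnaround = completion − arrival: P1=2, P2=19, P3=5, P4=11
Total turnaround = 2 + 19 + 5 + 11 = 37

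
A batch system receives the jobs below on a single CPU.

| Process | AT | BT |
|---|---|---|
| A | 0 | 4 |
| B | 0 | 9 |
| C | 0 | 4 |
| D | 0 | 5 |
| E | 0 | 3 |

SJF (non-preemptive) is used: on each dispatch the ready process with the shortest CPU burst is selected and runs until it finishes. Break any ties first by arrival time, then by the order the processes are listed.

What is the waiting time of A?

3

Gantt: | E 0-3 | A 3-7 | C 7-11 | D 11-16 | B 16-25 |
Completion: A=7  B=25  C=11  D=16  E=3
Turnaround (C−A): A=7  B=25  C=11  D=16  E=3
Waiting(A) = turnaround − burst = 7 − 4 = 3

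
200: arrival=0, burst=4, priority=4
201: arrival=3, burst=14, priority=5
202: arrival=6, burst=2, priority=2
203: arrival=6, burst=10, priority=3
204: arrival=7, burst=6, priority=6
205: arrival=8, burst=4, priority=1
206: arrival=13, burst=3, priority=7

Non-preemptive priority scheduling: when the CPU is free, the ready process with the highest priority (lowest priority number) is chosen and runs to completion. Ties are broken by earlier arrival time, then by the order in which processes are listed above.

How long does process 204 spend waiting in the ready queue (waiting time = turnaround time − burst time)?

Gantt: | 200 0-4 | 201 4-18 | 205 18-22 | 202 22-24 | 203 24-34 | 204 34-40 | 206 40-43 |
Completion: 200=4  201=18  202=24  203=34  204=40  205=22  206=43
Waiting(204) = turnaround − burst = 33 − 6 = 27

27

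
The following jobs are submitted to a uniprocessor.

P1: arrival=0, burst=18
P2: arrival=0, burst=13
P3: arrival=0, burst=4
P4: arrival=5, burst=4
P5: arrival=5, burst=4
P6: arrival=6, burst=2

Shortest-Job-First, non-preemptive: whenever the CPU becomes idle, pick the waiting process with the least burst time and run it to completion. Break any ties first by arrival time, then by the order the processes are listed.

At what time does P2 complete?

Schedule: | P3 0-4 | P2 4-17 | P6 17-19 | P4 19-23 | P5 23-27 | P1 27-45 |
Completion: P1=45  P2=17  P3=4  P4=23  P5=27  P6=19
Turnaround (C−A): P1=45  P2=17  P3=4  P4=18  P5=22  P6=13

17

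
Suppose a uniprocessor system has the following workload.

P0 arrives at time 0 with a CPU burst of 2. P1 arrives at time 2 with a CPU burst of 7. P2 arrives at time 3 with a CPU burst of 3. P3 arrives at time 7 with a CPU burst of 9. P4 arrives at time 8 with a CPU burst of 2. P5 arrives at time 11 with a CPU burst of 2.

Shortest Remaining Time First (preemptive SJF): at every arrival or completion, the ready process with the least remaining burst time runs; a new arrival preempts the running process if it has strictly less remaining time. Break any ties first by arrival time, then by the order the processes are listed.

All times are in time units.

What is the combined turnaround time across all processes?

Schedule: | P0 0-2 | P1 2-3 | P2 3-6 | P1 6-8 | P4 8-10 | P1 10-11 | P5 11-13 | P1 13-16 | P3 16-25 |
Completion: P0=2  P1=16  P2=6  P3=25  P4=10  P5=13
Turnaround = completion − arrival: P0=2, P1=14, P2=3, P3=18, P4=2, P5=2
Total turnaround = 2 + 14 + 3 + 18 + 2 + 2 = 41

41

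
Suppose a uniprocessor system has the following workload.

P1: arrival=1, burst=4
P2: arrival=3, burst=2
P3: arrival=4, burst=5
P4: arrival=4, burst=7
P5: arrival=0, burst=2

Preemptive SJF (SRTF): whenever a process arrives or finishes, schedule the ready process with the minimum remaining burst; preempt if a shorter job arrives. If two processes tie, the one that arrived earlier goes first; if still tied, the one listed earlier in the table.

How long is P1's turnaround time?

7

Gantt: | P5 0-2 | P1 2-3 | P2 3-5 | P1 5-8 | P3 8-13 | P4 13-20 |
Completion: P1=8  P2=5  P3=13  P4=20  P5=2
Turnaround (C−A): P1=7  P2=2  P3=9  P4=16  P5=2
Turnaround(P1) = completion − arrival = 8 − 1 = 7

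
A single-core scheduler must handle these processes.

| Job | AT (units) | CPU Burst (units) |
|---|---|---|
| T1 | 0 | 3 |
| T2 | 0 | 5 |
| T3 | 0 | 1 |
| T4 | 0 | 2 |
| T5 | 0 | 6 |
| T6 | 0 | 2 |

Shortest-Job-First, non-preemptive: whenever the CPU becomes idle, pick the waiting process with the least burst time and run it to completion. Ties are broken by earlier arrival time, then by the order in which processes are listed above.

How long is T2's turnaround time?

13

Schedule: | T3 0-1 | T4 1-3 | T6 3-5 | T1 5-8 | T2 8-13 | T5 13-19 |
Completion: T1=8  T2=13  T3=1  T4=3  T5=19  T6=5
Turnaround (C−A): T1=8  T2=13  T3=1  T4=3  T5=19  T6=5
Turnaround(T2) = completion − arrival = 13 − 0 = 13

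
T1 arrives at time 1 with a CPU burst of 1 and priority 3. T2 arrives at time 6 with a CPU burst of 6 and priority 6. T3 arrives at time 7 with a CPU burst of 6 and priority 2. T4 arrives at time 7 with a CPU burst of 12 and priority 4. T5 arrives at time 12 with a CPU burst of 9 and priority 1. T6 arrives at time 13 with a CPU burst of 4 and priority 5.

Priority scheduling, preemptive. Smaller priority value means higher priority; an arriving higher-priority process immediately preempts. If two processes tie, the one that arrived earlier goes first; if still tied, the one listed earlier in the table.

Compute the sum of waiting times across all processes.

76

Schedule: | idle 0-1 | T1 1-2 | idle 2-6 | T2 6-7 | T3 7-12 | T5 12-21 | T3 21-22 | T4 22-34 | T6 34-38 | T2 38-43 |
Completion: T1=2  T2=43  T3=22  T4=34  T5=21  T6=38
Turnaround (C−A): T1=1  T2=37  T3=15  T4=27  T5=9  T6=25
Waiting = turnaround − burst: T1=0, T2=31, T3=9, T4=15, T5=0, T6=21
Total waiting = 0 + 31 + 9 + 15 + 0 + 21 = 76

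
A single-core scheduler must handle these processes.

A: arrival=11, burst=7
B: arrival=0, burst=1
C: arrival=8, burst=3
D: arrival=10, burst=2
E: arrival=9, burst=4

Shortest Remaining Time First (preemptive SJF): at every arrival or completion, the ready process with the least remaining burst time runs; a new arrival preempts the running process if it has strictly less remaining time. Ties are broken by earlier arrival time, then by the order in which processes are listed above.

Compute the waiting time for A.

6

Gantt: | B 0-1 | idle 1-8 | C 8-11 | D 11-13 | E 13-17 | A 17-24 |
Completion: A=24  B=1  C=11  D=13  E=17
Waiting(A) = turnaround − burst = 13 − 7 = 6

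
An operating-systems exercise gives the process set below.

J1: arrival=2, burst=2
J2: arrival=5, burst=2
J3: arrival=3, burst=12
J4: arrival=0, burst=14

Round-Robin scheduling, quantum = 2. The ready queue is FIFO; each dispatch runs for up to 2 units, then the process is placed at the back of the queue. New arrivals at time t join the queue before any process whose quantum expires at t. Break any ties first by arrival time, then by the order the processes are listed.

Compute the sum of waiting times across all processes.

32

Gantt: | J4 0-2 | J1 2-4 | J4 4-6 | J3 6-8 | J2 8-10 | J4 10-12 | J3 12-14 | J4 14-16 | J3 16-18 | J4 18-20 | J3 20-22 | J4 22-24 | J3 24-26 | J4 26-28 | J3 28-30 |
Completion: J1=4  J2=10  J3=30  J4=28
Waiting = turnaround − burst: J1=0, J2=3, J3=15, J4=14
Total waiting = 0 + 3 + 15 + 14 = 32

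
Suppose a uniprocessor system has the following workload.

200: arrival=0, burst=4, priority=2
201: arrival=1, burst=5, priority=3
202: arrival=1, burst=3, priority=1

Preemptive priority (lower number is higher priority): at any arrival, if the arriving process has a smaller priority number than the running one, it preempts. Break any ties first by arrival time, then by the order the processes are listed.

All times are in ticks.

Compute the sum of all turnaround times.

Schedule: | 200 0-1 | 202 1-4 | 200 4-7 | 201 7-12 |
Completion: 200=7  201=12  202=4
Turnaround = completion − arrival: 200=7, 201=11, 202=3
Total turnaround = 7 + 11 + 3 = 21

21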